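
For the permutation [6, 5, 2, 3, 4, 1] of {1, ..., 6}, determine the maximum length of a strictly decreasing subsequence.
4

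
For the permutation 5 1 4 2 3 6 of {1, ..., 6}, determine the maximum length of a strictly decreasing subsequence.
3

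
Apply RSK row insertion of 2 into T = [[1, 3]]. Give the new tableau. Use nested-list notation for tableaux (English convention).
[[1, 2], [3]]

In row 1, 2 replaces 3 (the leftmost entry greater than 2); 3 is bumped to row 2. 3 starts a new row 2. The new tableau is [[1, 2], [3]].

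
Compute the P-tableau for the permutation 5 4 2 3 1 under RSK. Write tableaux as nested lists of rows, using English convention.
After inserting 5: P = [[5]].
After inserting 4: P = [[4], [5]].
After inserting 2: P = [[2], [4], [5]].
After inserting 3: P = [[2, 3], [4], [5]].
After inserting 1: P = [[1, 3], [2], [4], [5]].

So P = [[1, 3], [2], [4], [5]].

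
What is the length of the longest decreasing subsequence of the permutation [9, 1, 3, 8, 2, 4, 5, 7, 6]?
4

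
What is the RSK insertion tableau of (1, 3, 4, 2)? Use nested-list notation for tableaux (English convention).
P = [[1, 2, 4], [3]]

After inserting 1: P = [[1]].
After inserting 3: P = [[1, 3]].
After inserting 4: P = [[1, 3, 4]].
After inserting 2: P = [[1, 2, 4], [3]].

So P = [[1, 2, 4], [3]].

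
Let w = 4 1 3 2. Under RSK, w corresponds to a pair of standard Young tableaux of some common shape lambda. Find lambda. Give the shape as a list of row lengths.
Row-insert each entry into an empty tableau.

After inserting 4: P = [[4]].
After inserting 1: P = [[1], [4]].
After inserting 3: P = [[1, 3], [4]].
After inserting 2: P = [[1, 2], [3], [4]].

The final insertion tableau P = [[1, 2], [3], [4]] has shape [2, 1, 1].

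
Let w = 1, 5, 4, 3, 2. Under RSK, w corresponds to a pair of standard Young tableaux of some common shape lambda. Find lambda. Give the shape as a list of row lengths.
[2, 1, 1, 1]

Row-insert each entry into an empty tableau.

After inserting 1: P = [[1]].
After inserting 5: P = [[1, 5]].
After inserting 4: P = [[1, 4], [5]].
After inserting 3: P = [[1, 3], [4], [5]].
After inserting 2: P = [[1, 2], [3], [4], [5]].

The final insertion tableau P = [[1, 2], [3], [4], [5]] has shape [2, 1, 1, 1].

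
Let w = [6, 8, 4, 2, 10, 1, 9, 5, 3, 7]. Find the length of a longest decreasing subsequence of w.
4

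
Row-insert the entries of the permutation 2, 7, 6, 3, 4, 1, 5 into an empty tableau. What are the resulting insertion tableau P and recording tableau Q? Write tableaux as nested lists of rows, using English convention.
P = [[1, 3, 4, 5], [2], [6], [7]], Q = [[1, 2, 5, 7], [3], [4], [6]]

Insert each entry of the permutation into P by Schensted row insertion, recording in Q the position of each new cell.

Insert 2: appended to row 1. P = [[2]].
Insert 7: appended to row 1. P = [[2, 7]].
Insert 6: 6 bumps 7 from row 1; 7 starts row 2. P = [[2, 6], [7]].
Insert 3: 3 bumps 6 from row 1; 6 bumps 7 from row 2; 7 starts row 3. P = [[2, 3], [6], [7]].
Insert 4: appended to row 1. P = [[2, 3, 4], [6], [7]].
Insert 1: 1 bumps 2 from row 1; 2 bumps 6 from row 2; 6 bumps 7 from row 3; 7 starts row 4. P = [[1, 3, 4], [2], [6], [7]].
Insert 5: appended to row 1. P = [[1, 3, 4, 5], [2], [6], [7]].

So P = [[1, 3, 4, 5], [2], [6], [7]], Q = [[1, 2, 5, 7], [3], [4], [6]].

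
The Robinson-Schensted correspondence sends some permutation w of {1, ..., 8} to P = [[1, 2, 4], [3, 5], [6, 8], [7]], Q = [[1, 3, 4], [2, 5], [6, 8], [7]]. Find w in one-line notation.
Reverse the RSK construction: for i from n down to 1, find the cell of Q containing i, remove the entry at that cell from P, and reverse-bump it up through P; the value ejected from row 1 is w(i).

Step i=8: Q has 8 at row 3, column 2; remove 8 from row 3 of P and reverse-bump: 8 enters row 2 and ejects 5; 5 enters row 1 and ejects 4. So w(8) = 4. P is now [[1, 2, 5], [3, 8], [6], [7]].
Step i=7: Q has 7 at row 4, column 1; remove 7 from row 4 of P and reverse-bump: 7 enters row 3 and ejects 6; 6 enters row 2 and ejects 3; 3 enters row 1 and ejects 2. So w(7) = 2. P is now [[1, 3, 5], [6, 8], [7]].
Step i=6: Q has 6 at row 3, column 1; remove 7 from row 3 of P and reverse-bump: 7 enters row 2 and ejects 6; 6 enters row 1 and ejects 5. So w(6) = 5. P is now [[1, 3, 6], [7, 8]].
Step i=5: Q has 5 at row 2, column 2; remove 8 from row 2 of P and reverse-bump: 8 enters row 1 and ejects 6. So w(5) = 6. P is now [[1, 3, 8], [7]].
Step i=4: Q has 4 at row 1, column 3; remove that cell from P, ejecting 8. So w(4) = 8. P is now [[1, 3], [7]].
Step i=3: Q has 3 at row 1, column 2; remove that cell from P, ejecting 3. So w(3) = 3. P is now [[1], [7]].
Step i=2: Q has 2 at row 2, column 1; remove 7 from row 2 of P and reverse-bump: 7 enters row 1 and ejects 1. So w(2) = 1. P is now [[7]].
Step i=1: Q has 1 at row 1, column 1; remove that cell from P, ejecting 7. So w(1) = 7. P is now [].

So w = 7 1 3 8 6 5 2 4.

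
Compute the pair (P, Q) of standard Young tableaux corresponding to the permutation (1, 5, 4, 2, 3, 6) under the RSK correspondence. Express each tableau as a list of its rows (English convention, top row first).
P = [[1, 2, 3, 6], [4], [5]], Q = [[1, 2, 5, 6], [3], [4]]

Insert each entry of the permutation into P by Schensted row insertion, recording in Q the position of each new cell.

Insert 1: appended to row 1. P = [[1]], Q = [[1]].
Insert 5: appended to row 1. P = [[1, 5]], Q = [[1, 2]].
Insert 4: 4 bumps 5 from row 1; 5 starts row 2. P = [[1, 4], [5]], Q = [[1, 2], [3]].
Insert 2: 2 bumps 4 from row 1; 4 bumps 5 from row 2; 5 starts row 3. P = [[1, 2], [4], [5]], Q = [[1, 2], [3], [4]].
Insert 3: appended to row 1. P = [[1, 2, 3], [4], [5]], Q = [[1, 2, 5], [3], [4]].
Insert 6: appended to row 1. P = [[1, 2, 3, 6], [4], [5]], Q = [[1, 2, 5, 6], [3], [4]].

So P = [[1, 2, 3, 6], [4], [5]], Q = [[1, 2, 5, 6], [3], [4]].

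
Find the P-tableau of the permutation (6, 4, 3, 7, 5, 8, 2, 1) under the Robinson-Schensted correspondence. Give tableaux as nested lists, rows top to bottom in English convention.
Insert 6: appended to row 1. P = [[6]].
Insert 4: 4 bumps 6 from row 1; 6 starts row 2. P = [[4], [6]].
Insert 3: 3 bumps 4 from row 1; 4 bumps 6 from row 2; 6 starts row 3. P = [[3], [4], [6]].
Insert 7: appended to row 1. P = [[3, 7], [4], [6]].
Insert 5: 5 bumps 7 from row 1; 7 appends to row 2. P = [[3, 5], [4, 7], [6]].
Insert 8: appended to row 1. P = [[3, 5, 8], [4, 7], [6]].
Insert 2: 2 bumps 3 from row 1; 3 bumps 4 from row 2; 4 bumps 6 from row 3; 6 starts row 4. P = [[2, 5, 8], [3, 7], [4], [6]].
Insert 1: 1 bumps 2 from row 1; 2 bumps 3 from row 2; 3 bumps 4 from row 3; 4 bumps 6 from row 4; 6 starts row 5. P = [[1, 5, 8], [2, 7], [3], [4], [6]].

So P = [[1, 5, 8], [2, 7], [3], [4], [6]].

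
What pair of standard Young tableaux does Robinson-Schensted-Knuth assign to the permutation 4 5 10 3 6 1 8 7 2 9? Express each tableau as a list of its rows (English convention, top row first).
P = [[1, 2, 6, 7, 9], [3, 5], [4, 8], [10]], Q = [[1, 2, 3, 7, 10], [4, 5], [6, 8], [9]]

Insert each entry of the permutation into P by Schensted row insertion, recording in Q the position of each new cell.

Insert 4: appended to row 1. P = [[4]].
Insert 5: appended to row 1. P = [[4, 5]].
Insert 10: appended to row 1. P = [[4, 5, 10]].
Insert 3: 3 bumps 4 from row 1; 4 starts row 2. P = [[3, 5, 10], [4]].
Insert 6: 6 bumps 10 from row 1; 10 appends to row 2. P = [[3, 5, 6], [4, 10]].
Insert 1: 1 bumps 3 from row 1; 3 bumps 4 from row 2; 4 starts row 3. P = [[1, 5, 6], [3, 10], [4]].
Insert 8: appended to row 1. P = [[1, 5, 6, 8], [3, 10], [4]].
Insert 7: 7 bumps 8 from row 1; 8 bumps 10 from row 2; 10 appends to row 3. P = [[1, 5, 6, 7], [3, 8], [4, 10]].
Insert 2: 2 bumps 5 from row 1; 5 bumps 8 from row 2; 8 bumps 10 from row 3; 10 starts row 4. P = [[1, 2, 6, 7], [3, 5], [4, 8], [10]].
Insert 9: appended to row 1. P = [[1, 2, 6, 7, 9], [3, 5], [4, 8], [10]].

So P = [[1, 2, 6, 7, 9], [3, 5], [4, 8], [10]], Q = [[1, 2, 3, 7, 10], [4, 5], [6, 8], [9]].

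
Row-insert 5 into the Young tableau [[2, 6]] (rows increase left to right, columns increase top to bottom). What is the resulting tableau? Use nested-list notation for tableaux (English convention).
In row 1, 5 replaces 6 (the leftmost entry greater than 5); 6 is bumped to row 2. 6 starts a new row 2. The new tableau is [[2, 5], [6]].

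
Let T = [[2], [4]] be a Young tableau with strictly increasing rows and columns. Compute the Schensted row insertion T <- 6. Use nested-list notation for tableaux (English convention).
6 is larger than every entry of row 1, so it is appended to row 1. The new tableau is [[2, 6], [4]].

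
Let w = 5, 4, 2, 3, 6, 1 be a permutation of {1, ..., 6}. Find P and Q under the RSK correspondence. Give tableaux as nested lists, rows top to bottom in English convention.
Insert each entry of the permutation into P by Schensted row insertion, recording in Q the position of each new cell.

Insert 5: appended to row 1. P = [[5]], Q = [[1]].
Insert 4: 4 bumps 5 from row 1; 5 starts row 2. P = [[4], [5]], Q = [[1], [2]].
Insert 2: 2 bumps 4 from row 1; 4 bumps 5 from row 2; 5 starts row 3. P = [[2], [4], [5]], Q = [[1], [2], [3]].
Insert 3: appended to row 1. P = [[2, 3], [4], [5]], Q = [[1, 4], [2], [3]].
Insert 6: appended to row 1. P = [[2, 3, 6], [4], [5]], Q = [[1, 4, 5], [2], [3]].
Insert 1: 1 bumps 2 from row 1; 2 bumps 4 from row 2; 4 bumps 5 from row 3; 5 starts row 4. P = [[1, 3, 6], [2], [4], [5]], Q = [[1, 4, 5], [2], [3], [6]].

So P = [[1, 3, 6], [2], [4], [5]], Q = [[1, 4, 5], [2], [3], [6]].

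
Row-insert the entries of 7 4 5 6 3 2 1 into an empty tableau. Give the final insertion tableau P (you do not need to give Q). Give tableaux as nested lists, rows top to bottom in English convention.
P = [[1, 5, 6], [2], [3], [4], [7]]

Insert 7: appended to row 1. P = [[7]].
Insert 4: 4 bumps 7 from row 1; 7 starts row 2. P = [[4], [7]].
Insert 5: appended to row 1. P = [[4, 5], [7]].
Insert 6: appended to row 1. P = [[4, 5, 6], [7]].
Insert 3: 3 bumps 4 from row 1; 4 bumps 7 from row 2; 7 starts row 3. P = [[3, 5, 6], [4], [7]].
Insert 2: 2 bumps 3 from row 1; 3 bumps 4 from row 2; 4 bumps 7 from row 3; 7 starts row 4. P = [[2, 5, 6], [3], [4], [7]].
Insert 1: 1 bumps 2 from row 1; 2 bumps 3 from row 2; 3 bumps 4 from row 3; 4 bumps 7 from row 4; 7 starts row 5. P = [[1, 5, 6], [2], [3], [4], [7]].

So P = [[1, 5, 6], [2], [3], [4], [7]].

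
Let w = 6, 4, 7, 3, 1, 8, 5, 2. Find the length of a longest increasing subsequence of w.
3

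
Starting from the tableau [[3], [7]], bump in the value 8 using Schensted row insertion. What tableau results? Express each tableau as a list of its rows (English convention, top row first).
[[3, 8], [7]]

8 is larger than every entry of row 1, so it is appended to row 1. The new tableau is [[3, 8], [7]].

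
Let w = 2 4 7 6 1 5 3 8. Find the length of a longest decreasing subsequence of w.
4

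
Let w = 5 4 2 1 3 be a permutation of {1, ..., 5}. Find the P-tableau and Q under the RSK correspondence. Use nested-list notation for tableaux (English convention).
Insert each entry of the permutation into P by Schensted row insertion, recording in Q the position of each new cell.

Insert 5: appended to row 1. P = [[5]], Q = [[1]].
Insert 4: 4 bumps 5 from row 1; 5 starts row 2. P = [[4], [5]], Q = [[1], [2]].
Insert 2: 2 bumps 4 from row 1; 4 bumps 5 from row 2; 5 starts row 3. P = [[2], [4], [5]], Q = [[1], [2], [3]].
Insert 1: 1 bumps 2 from row 1; 2 bumps 4 from row 2; 4 bumps 5 from row 3; 5 starts row 4. P = [[1], [2], [4], [5]], Q = [[1], [2], [3], [4]].
Insert 3: appended to row 1. P = [[1, 3], [2], [4], [5]], Q = [[1, 5], [2], [3], [4]].

So P = [[1, 3], [2], [4], [5]], Q = [[1, 5], [2], [3], [4]].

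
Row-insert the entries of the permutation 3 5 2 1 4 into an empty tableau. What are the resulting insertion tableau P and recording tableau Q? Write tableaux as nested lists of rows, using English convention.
P = [[1, 4], [2, 5], [3]], Q = [[1, 2], [3, 5], [4]]

Insert each entry of the permutation into P by Schensted row insertion, recording in Q the position of each new cell.

After inserting 3: P = [[3]].
After inserting 5: P = [[3, 5]].
After inserting 2: P = [[2, 5], [3]].
After inserting 1: P = [[1, 5], [2], [3]].
After inserting 4: P = [[1, 4], [2, 5], [3]].

So P = [[1, 4], [2, 5], [3]], Q = [[1, 2], [3, 5], [4]].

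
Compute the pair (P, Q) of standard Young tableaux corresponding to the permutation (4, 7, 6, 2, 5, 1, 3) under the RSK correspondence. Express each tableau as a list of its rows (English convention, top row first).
P = [[1, 3], [2, 5], [4, 6], [7]], Q = [[1, 2], [3, 5], [4, 7], [6]]

Insert each entry of the permutation into P by Schensted row insertion, recording in Q the position of each new cell.

Insert 4: appended to row 1. P = [[4]], Q = [[1]].
Insert 7: appended to row 1. P = [[4, 7]], Q = [[1, 2]].
Insert 6: 6 bumps 7 from row 1; 7 starts row 2. P = [[4, 6], [7]], Q = [[1, 2], [3]].
Insert 2: 2 bumps 4 from row 1; 4 bumps 7 from row 2; 7 starts row 3. P = [[2, 6], [4], [7]], Q = [[1, 2], [3], [4]].
Insert 5: 5 bumps 6 from row 1; 6 appends to row 2. P = [[2, 5], [4, 6], [7]], Q = [[1, 2], [3, 5], [4]].
Insert 1: 1 bumps 2 from row 1; 2 bumps 4 from row 2; 4 bumps 7 from row 3; 7 starts row 4. P = [[1, 5], [2, 6], [4], [7]], Q = [[1, 2], [3, 5], [4], [6]].
Insert 3: 3 bumps 5 from row 1; 5 bumps 6 from row 2; 6 appends to row 3. P = [[1, 3], [2, 5], [4, 6], [7]], Q = [[1, 2], [3, 5], [4, 7], [6]].

So P = [[1, 3], [2, 5], [4, 6], [7]], Q = [[1, 2], [3, 5], [4, 7], [6]].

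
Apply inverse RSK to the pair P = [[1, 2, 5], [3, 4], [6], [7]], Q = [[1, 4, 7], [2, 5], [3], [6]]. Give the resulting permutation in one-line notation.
Reverse the RSK construction: for i from n down to 1, find the cell of Q containing i, remove the entry at that cell from P, and reverse-bump it up through P; the value ejected from row 1 is w(i).

Step i=7: Q has 7 at row 1, column 3; remove that cell from P, ejecting 5. So w(7) = 5. P is now [[1, 2], [3, 4], [6], [7]].
Step i=6: Q has 6 at row 4, column 1; remove 7 from row 4 of P and reverse-bump: 7 enters row 3 and ejects 6; 6 enters row 2 and ejects 4; 4 enters row 1 and ejects 2. So w(6) = 2. P is now [[1, 4], [3, 6], [7]].
Step i=5: Q has 5 at row 2, column 2; remove 6 from row 2 of P and reverse-bump: 6 enters row 1 and ejects 4. So w(5) = 4. P is now [[1, 6], [3], [7]].
Step i=4: Q has 4 at row 1, column 2; remove that cell from P, ejecting 6. So w(4) = 6. P is now [[1], [3], [7]].
Step i=3: Q has 3 at row 3, column 1; remove 7 from row 3 of P and reverse-bump: 7 enters row 2 and ejects 3; 3 enters row 1 and ejects 1. So w(3) = 1. P is now [[3], [7]].
Step i=2: Q has 2 at row 2, column 1; remove 7 from row 2 of P and reverse-bump: 7 enters row 1 and ejects 3. So w(2) = 3. P is now [[7]].
Step i=1: Q has 1 at row 1, column 1; remove that cell from P, ejecting 7. So w(1) = 7. P is now [].

So w = 7 3 1 6 4 2 5.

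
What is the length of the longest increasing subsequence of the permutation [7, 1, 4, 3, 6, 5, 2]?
3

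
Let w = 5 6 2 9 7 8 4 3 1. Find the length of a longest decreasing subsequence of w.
5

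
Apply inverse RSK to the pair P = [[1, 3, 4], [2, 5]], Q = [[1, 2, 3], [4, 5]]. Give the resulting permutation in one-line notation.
Reverse the RSK construction: for i from n down to 1, find the cell of Q containing i, remove the entry at that cell from P, and reverse-bump it up through P; the value ejected from row 1 is w(i).

Step i=5: Q has 5 at row 2, column 2; remove 5 from row 2 of P and reverse-bump: 5 enters row 1 and ejects 4. So w(5) = 4. P is now [[1, 3, 5], [2]].
Step i=4: Q has 4 at row 2, column 1; remove 2 from row 2 of P and reverse-bump: 2 enters row 1 and ejects 1. So w(4) = 1. P is now [[2, 3, 5]].
Step i=3: Q has 3 at row 1, column 3; remove that cell from P, ejecting 5. So w(3) = 5. P is now [[2, 3]].
Step i=2: Q has 2 at row 1, column 2; remove that cell from P, ejecting 3. So w(2) = 3. P is now [[2]].
Step i=1: Q has 1 at row 1, column 1; remove that cell from P, ejecting 2. So w(1) = 2. P is now [].

So w = 2 3 5 1 4.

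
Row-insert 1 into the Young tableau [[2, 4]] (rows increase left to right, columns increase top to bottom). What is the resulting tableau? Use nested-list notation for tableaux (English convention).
In row 1, 1 replaces 2 (the leftmost entry greater than 1); 2 is bumped to row 2. 2 starts a new row 2. The new tableau is [[1, 4], [2]].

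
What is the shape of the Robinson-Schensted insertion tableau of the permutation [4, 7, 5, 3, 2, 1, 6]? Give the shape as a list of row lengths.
RSK row insertion gives P = [[1, 5, 6], [2], [3], [4], [7]], which has shape [3, 1, 1, 1, 1].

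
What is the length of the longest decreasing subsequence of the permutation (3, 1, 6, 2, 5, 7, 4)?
3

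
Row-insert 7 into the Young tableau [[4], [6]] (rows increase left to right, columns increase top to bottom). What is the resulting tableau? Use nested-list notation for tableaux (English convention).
7 is larger than every entry of row 1, so it is appended to row 1. The new tableau is [[4, 7], [6]].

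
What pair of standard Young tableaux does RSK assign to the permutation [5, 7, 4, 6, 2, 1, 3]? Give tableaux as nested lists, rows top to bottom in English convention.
Insert each entry of the permutation into P by Schensted row insertion, recording in Q the position of each new cell.

Insert 5: appended to row 1. P = [[5]].
Insert 7: appended to row 1. P = [[5, 7]].
Insert 4: 4 bumps 5 from row 1; 5 starts row 2. P = [[4, 7], [5]].
Insert 6: 6 bumps 7 from row 1; 7 appends to row 2. P = [[4, 6], [5, 7]].
Insert 2: 2 bumps 4 from row 1; 4 bumps 5 from row 2; 5 starts row 3. P = [[2, 6], [4, 7], [5]].
Insert 1: 1 bumps 2 from row 1; 2 bumps 4 from row 2; 4 bumps 5 from row 3; 5 starts row 4. P = [[1, 6], [2, 7], [4], [5]].
Insert 3: 3 bumps 6 from row 1; 6 bumps 7 from row 2; 7 appends to row 3. P = [[1, 3], [2, 6], [4, 7], [5]].

So P = [[1, 3], [2, 6], [4, 7], [5]], Q = [[1, 2], [3, 4], [5, 7], [6]].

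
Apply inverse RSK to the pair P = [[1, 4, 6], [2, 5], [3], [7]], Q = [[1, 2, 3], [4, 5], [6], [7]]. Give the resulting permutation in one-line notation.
3 5 7 2 6 4 1

Reverse RSK: for i = n, n-1, ..., 1, locate i in Q, remove the corresponding corner cell from P, and reverse-bump its entry up through P; the value ejected from row 1 is w(i).

So w = 3 5 7 2 6 4 1.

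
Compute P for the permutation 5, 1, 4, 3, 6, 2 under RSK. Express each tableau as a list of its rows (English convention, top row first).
P = [[1, 2, 6], [3], [4], [5]]

Insert 5: appended to row 1. P = [[5]].
Insert 1: 1 bumps 5 from row 1; 5 starts row 2. P = [[1], [5]].
Insert 4: appended to row 1. P = [[1, 4], [5]].
Insert 3: 3 bumps 4 from row 1; 4 bumps 5 from row 2; 5 starts row 3. P = [[1, 3], [4], [5]].
Insert 6: appended to row 1. P = [[1, 3, 6], [4], [5]].
Insert 2: 2 bumps 3 from row 1; 3 bumps 4 from row 2; 4 bumps 5 from row 3; 5 starts row 4. P = [[1, 2, 6], [3], [4], [5]].

So P = [[1, 2, 6], [3], [4], [5]].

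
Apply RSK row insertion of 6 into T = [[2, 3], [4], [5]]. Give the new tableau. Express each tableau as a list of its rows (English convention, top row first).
[[2, 3, 6], [4], [5]]

6 is larger than every entry of row 1, so it is appended to row 1. The new tableau is [[2, 3, 6], [4], [5]].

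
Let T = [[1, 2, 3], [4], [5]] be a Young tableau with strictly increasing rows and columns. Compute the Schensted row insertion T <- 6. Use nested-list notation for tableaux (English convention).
6 is larger than every entry of row 1, so it is appended to row 1. The new tableau is [[1, 2, 3, 6], [4], [5]].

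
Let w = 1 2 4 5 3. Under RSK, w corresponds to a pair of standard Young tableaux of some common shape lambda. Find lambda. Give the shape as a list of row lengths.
[4, 1]

Row-insert each entry into an empty tableau.

After inserting 1: P = [[1]].
After inserting 2: P = [[1, 2]].
After inserting 4: P = [[1, 2, 4]].
After inserting 5: P = [[1, 2, 4, 5]].
After inserting 3: P = [[1, 2, 3, 5], [4]].

The final insertion tableau P = [[1, 2, 3, 5], [4]] has shape [4, 1].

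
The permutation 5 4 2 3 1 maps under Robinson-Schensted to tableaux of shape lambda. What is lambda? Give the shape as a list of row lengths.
[2, 1, 1, 1]

Row-insert each entry into an empty tableau.

After inserting 5: P = [[5]].
After inserting 4: P = [[4], [5]].
After inserting 2: P = [[2], [4], [5]].
After inserting 3: P = [[2, 3], [4], [5]].
After inserting 1: P = [[1, 3], [2], [4], [5]].

The final insertion tableau P = [[1, 3], [2], [4], [5]] has shape [2, 1, 1, 1].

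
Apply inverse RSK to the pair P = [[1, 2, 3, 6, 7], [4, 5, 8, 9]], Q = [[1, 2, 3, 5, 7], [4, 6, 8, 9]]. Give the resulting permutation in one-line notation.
1 4 5 2 8 3 9 6 7

Reverse the RSK construction: for i from n down to 1, find the cell of Q containing i, remove the entry at that cell from P, and reverse-bump it up through P; the value ejected from row 1 is w(i).

Step i=9: Q has 9 at row 2, column 4; remove 9 from row 2 of P and reverse-bump: 9 enters row 1 and ejects 7. So w(9) = 7. P is now [[1, 2, 3, 6, 9], [4, 5, 8]].
Step i=8: Q has 8 at row 2, column 3; remove 8 from row 2 of P and reverse-bump: 8 enters row 1 and ejects 6. So w(8) = 6. P is now [[1, 2, 3, 8, 9], [4, 5]].
Step i=7: Q has 7 at row 1, column 5; remove that cell from P, ejecting 9. So w(7) = 9. P is now [[1, 2, 3, 8], [4, 5]].
Step i=6: Q has 6 at row 2, column 2; remove 5 from row 2 of P and reverse-bump: 5 enters row 1 and ejects 3. So w(6) = 3. P is now [[1, 2, 5, 8], [4]].
Step i=5: Q has 5 at row 1, column 4; remove that cell from P, ejecting 8. So w(5) = 8. P is now [[1, 2, 5], [4]].
Step i=4: Q has 4 at row 2, column 1; remove 4 from row 2 of P and reverse-bump: 4 enters row 1 and ejects 2. So w(4) = 2. P is now [[1, 4, 5]].
Step i=3: Q has 3 at row 1, column 3; remove that cell from P, ejecting 5. So w(3) = 5. P is now [[1, 4]].
Step i=2: Q has 2 at row 1, column 2; remove that cell from P, ejecting 4. So w(2) = 4. P is now [[1]].
Step i=1: Q has 1 at row 1, column 1; remove that cell from P, ejecting 1. So w(1) = 1. P is now [].

So w = 1 4 5 2 8 3 9 6 7.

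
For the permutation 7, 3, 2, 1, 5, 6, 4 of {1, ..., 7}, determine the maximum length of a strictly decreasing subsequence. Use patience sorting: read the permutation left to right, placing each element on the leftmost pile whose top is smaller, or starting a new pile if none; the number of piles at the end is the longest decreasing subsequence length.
4

7: new pile. tops = [7]
3: new pile. tops = [7, 3]
2: new pile. tops = [7, 3, 2]
1: new pile. tops = [7, 3, 2, 1]
5: onto pile 2 (replacing 3). tops = [7, 5, 2, 1]
6: onto pile 2 (replacing 5). tops = [7, 6, 2, 1]
4: onto pile 3 (replacing 2). tops = [7, 6, 4, 1]

4 piles, so the longest decreasing subsequence has length 4.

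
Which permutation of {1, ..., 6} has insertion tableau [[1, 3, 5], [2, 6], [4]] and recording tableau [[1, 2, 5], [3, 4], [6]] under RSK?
Reverse the RSK construction: for i from n down to 1, find the cell of Q containing i, remove the entry at that cell from P, and reverse-bump it up through P; the value ejected from row 1 is w(i).

Step i=6: Q has 6 at row 3, column 1; remove 4 from row 3 of P and reverse-bump: 4 enters row 2 and ejects 2; 2 enters row 1 and ejects 1. So w(6) = 1. P is now [[2, 3, 5], [4, 6]].
Step i=5: Q has 5 at row 1, column 3; remove that cell from P, ejecting 5. So w(5) = 5. P is now [[2, 3], [4, 6]].
Step i=4: Q has 4 at row 2, column 2; remove 6 from row 2 of P and reverse-bump: 6 enters row 1 and ejects 3. So w(4) = 3. P is now [[2, 6], [4]].
Step i=3: Q has 3 at row 2, column 1; remove 4 from row 2 of P and reverse-bump: 4 enters row 1 and ejects 2. So w(3) = 2. P is now [[4, 6]].
Step i=2: Q has 2 at row 1, column 2; remove that cell from P, ejecting 6. So w(2) = 6. P is now [[4]].
Step i=1: Q has 1 at row 1, column 1; remove that cell from P, ejecting 4. So w(1) = 4. P is now [].

So w = 4 6 2 3 5 1.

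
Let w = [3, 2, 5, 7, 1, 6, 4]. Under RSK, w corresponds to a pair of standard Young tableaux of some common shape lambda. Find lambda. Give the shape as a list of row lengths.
[3, 2, 2]

RSK row insertion gives P = [[1, 4, 6], [2, 5], [3, 7]], which has shape [3, 2, 2].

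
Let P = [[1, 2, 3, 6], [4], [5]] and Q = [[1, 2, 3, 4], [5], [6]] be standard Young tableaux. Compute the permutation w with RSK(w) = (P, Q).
Reverse the RSK construction: for i from n down to 1, find the cell of Q containing i, remove the entry at that cell from P, and reverse-bump it up through P; the value ejected from row 1 is w(i).

Step i=6: Q has 6 at row 3, column 1; remove 5 from row 3 of P and reverse-bump: 5 enters row 2 and ejects 4; 4 enters row 1 and ejects 3. So w(6) = 3. P is now [[1, 2, 4, 6], [5]].
Step i=5: Q has 5 at row 2, column 1; remove 5 from row 2 of P and reverse-bump: 5 enters row 1 and ejects 4. So w(5) = 4. P is now [[1, 2, 5, 6]].
Step i=4: Q has 4 at row 1, column 4; remove that cell from P, ejecting 6. So w(4) = 6. P is now [[1, 2, 5]].
Step i=3: Q has 3 at row 1, column 3; remove that cell from P, ejecting 5. So w(3) = 5. P is now [[1, 2]].
Step i=2: Q has 2 at row 1, column 2; remove that cell from P, ejecting 2. So w(2) = 2. P is now [[1]].
Step i=1: Q has 1 at row 1, column 1; remove that cell from P, ejecting 1. So w(1) = 1. P is now [].

So w = 1 2 5 6 4 3.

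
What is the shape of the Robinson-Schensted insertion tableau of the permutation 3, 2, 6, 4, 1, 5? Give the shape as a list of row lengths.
RSK row insertion gives P = [[1, 4, 5], [2, 6], [3]], which has shape [3, 2, 1].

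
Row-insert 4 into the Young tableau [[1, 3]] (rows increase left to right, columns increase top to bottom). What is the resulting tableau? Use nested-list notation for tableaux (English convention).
[[1, 3, 4]]

4 is larger than every entry of row 1, so it is appended to row 1. The new tableau is [[1, 3, 4]].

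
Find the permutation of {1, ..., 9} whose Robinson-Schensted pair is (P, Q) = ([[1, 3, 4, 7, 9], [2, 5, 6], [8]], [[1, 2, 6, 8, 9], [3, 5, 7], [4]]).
2 8 5 1 3 6 4 7 9

Reverse the RSK construction: for i from n down to 1, find the cell of Q containing i, remove the entry at that cell from P, and reverse-bump it up through P; the value ejected from row 1 is w(i).

Step i=9: Q has 9 at row 1, column 5; remove that cell from P, ejecting 9. So w(9) = 9. P is now [[1, 3, 4, 7], [2, 5, 6], [8]].
Step i=8: Q has 8 at row 1, column 4; remove that cell from P, ejecting 7. So w(8) = 7. P is now [[1, 3, 4], [2, 5, 6], [8]].
Step i=7: Q has 7 at row 2, column 3; remove 6 from row 2 of P and reverse-bump: 6 enters row 1 and ejects 4. So w(7) = 4. P is now [[1, 3, 6], [2, 5], [8]].
Step i=6: Q has 6 at row 1, column 3; remove that cell from P, ejecting 6. So w(6) = 6. P is now [[1, 3], [2, 5], [8]].
Step i=5: Q has 5 at row 2, column 2; remove 5 from row 2 of P and reverse-bump: 5 enters row 1 and ejects 3. So w(5) = 3. P is now [[1, 5], [2], [8]].
Step i=4: Q has 4 at row 3, column 1; remove 8 from row 3 of P and reverse-bump: 8 enters row 2 and ejects 2; 2 enters row 1 and ejects 1. So w(4) = 1. P is now [[2, 5], [8]].
Step i=3: Q has 3 at row 2, column 1; remove 8 from row 2 of P and reverse-bump: 8 enters row 1 and ejects 5. So w(3) = 5. P is now [[2, 8]].
Step i=2: Q has 2 at row 1, column 2; remove that cell from P, ejecting 8. So w(2) = 8. P is now [[2]].
Step i=1: Q has 1 at row 1, column 1; remove that cell from P, ejecting 2. So w(1) = 2. P is now [].

So w = 2 8 5 1 3 6 4 7 9.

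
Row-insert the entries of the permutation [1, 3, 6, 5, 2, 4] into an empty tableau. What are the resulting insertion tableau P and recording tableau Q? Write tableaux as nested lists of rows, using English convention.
Insert each entry of the permutation into P by Schensted row insertion, recording in Q the position of each new cell.

Insert 1: appended to row 1. P = [[1]].
Insert 3: appended to row 1. P = [[1, 3]].
Insert 6: appended to row 1. P = [[1, 3, 6]].
Insert 5: 5 bumps 6 from row 1; 6 starts row 2. P = [[1, 3, 5], [6]].
Insert 2: 2 bumps 3 from row 1; 3 bumps 6 from row 2; 6 starts row 3. P = [[1, 2, 5], [3], [6]].
Insert 4: 4 bumps 5 from row 1; 5 appends to row 2. P = [[1, 2, 4], [3, 5], [6]].

So P = [[1, 2, 4], [3, 5], [6]], Q = [[1, 2, 3], [4, 6], [5]].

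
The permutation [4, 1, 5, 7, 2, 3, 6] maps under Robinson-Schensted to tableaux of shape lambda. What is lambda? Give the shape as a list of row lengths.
Row-insert each entry into an empty tableau.

After inserting 4: P = [[4]].
After inserting 1: P = [[1], [4]].
After inserting 5: P = [[1, 5], [4]].
After inserting 7: P = [[1, 5, 7], [4]].
After inserting 2: P = [[1, 2, 7], [4, 5]].
After inserting 3: P = [[1, 2, 3], [4, 5, 7]].
After inserting 6: P = [[1, 2, 3, 6], [4, 5, 7]].

The final insertion tableau P = [[1, 2, 3, 6], [4, 5, 7]] has shape [4, 3].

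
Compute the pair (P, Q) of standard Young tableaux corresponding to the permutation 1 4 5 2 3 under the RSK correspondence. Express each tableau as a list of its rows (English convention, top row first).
P = [[1, 2, 3], [4, 5]], Q = [[1, 2, 3], [4, 5]]

Insert each entry of the permutation into P by Schensted row insertion, recording in Q the position of each new cell.

Insert 1: appended to row 1. P = [[1]].
Insert 4: appended to row 1. P = [[1, 4]].
Insert 5: appended to row 1. P = [[1, 4, 5]].
Insert 2: 2 bumps 4 from row 1; 4 starts row 2. P = [[1, 2, 5], [4]].
Insert 3: 3 bumps 5 from row 1; 5 appends to row 2. P = [[1, 2, 3], [4, 5]].

So P = [[1, 2, 3], [4, 5]], Q = [[1, 2, 3], [4, 5]].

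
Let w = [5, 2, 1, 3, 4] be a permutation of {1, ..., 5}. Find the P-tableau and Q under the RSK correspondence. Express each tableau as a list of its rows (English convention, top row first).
Insert each entry of the permutation into P by Schensted row insertion, recording in Q the position of each new cell.

Insert 5: appended to row 1. P = [[5]].
Insert 2: 2 bumps 5 from row 1; 5 starts row 2. P = [[2], [5]].
Insert 1: 1 bumps 2 from row 1; 2 bumps 5 from row 2; 5 starts row 3. P = [[1], [2], [5]].
Insert 3: appended to row 1. P = [[1, 3], [2], [5]].
Insert 4: appended to row 1. P = [[1, 3, 4], [2], [5]].

So P = [[1, 3, 4], [2], [5]], Q = [[1, 4, 5], [2], [3]].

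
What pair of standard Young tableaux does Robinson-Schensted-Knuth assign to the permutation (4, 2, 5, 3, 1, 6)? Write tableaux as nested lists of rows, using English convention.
P = [[1, 3, 6], [2, 5], [4]], Q = [[1, 3, 6], [2, 4], [5]]

Insert each entry of the permutation into P by Schensted row insertion, recording in Q the position of each new cell.

Insert 4: appended to row 1. P = [[4]].
Insert 2: 2 bumps 4 from row 1; 4 starts row 2. P = [[2], [4]].
Insert 5: appended to row 1. P = [[2, 5], [4]].
Insert 3: 3 bumps 5 from row 1; 5 appends to row 2. P = [[2, 3], [4, 5]].
Insert 1: 1 bumps 2 from row 1; 2 bumps 4 from row 2; 4 starts row 3. P = [[1, 3], [2, 5], [4]].
Insert 6: appended to row 1. P = [[1, 3, 6], [2, 5], [4]].

So P = [[1, 3, 6], [2, 5], [4]], Q = [[1, 3, 6], [2, 4], [5]].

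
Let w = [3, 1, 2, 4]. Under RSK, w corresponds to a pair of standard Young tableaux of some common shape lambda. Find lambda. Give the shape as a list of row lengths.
Row-insert each entry into an empty tableau.

After inserting 3: P = [[3]].
After inserting 1: P = [[1], [3]].
After inserting 2: P = [[1, 2], [3]].
After inserting 4: P = [[1, 2, 4], [3]].

The final insertion tableau P = [[1, 2, 4], [3]] has shape [3, 1].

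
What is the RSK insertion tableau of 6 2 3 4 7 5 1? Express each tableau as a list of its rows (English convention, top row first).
P = [[1, 3, 4, 5], [2, 7], [6]]

Insert 6: appended to row 1. P = [[6]].
Insert 2: 2 bumps 6 from row 1; 6 starts row 2. P = [[2], [6]].
Insert 3: appended to row 1. P = [[2, 3], [6]].
Insert 4: appended to row 1. P = [[2, 3, 4], [6]].
Insert 7: appended to row 1. P = [[2, 3, 4, 7], [6]].
Insert 5: 5 bumps 7 from row 1; 7 appends to row 2. P = [[2, 3, 4, 5], [6, 7]].
Insert 1: 1 bumps 2 from row 1; 2 bumps 6 from row 2; 6 starts row 3. P = [[1, 3, 4, 5], [2, 7], [6]].

So P = [[1, 3, 4, 5], [2, 7], [6]].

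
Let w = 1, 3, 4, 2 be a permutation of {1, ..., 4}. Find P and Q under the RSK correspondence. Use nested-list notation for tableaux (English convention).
P = [[1, 2, 4], [3]], Q = [[1, 2, 3], [4]]

Insert each entry of the permutation into P by Schensted row insertion, recording in Q the position of each new cell.

After inserting 1: P = [[1]].
After inserting 3: P = [[1, 3]].
After inserting 4: P = [[1, 3, 4]].
After inserting 2: P = [[1, 2, 4], [3]].

So P = [[1, 2, 4], [3]], Q = [[1, 2, 3], [4]].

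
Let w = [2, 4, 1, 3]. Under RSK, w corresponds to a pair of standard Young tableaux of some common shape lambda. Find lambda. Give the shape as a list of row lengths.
[2, 2]

Row-insert each entry into an empty tableau.

After inserting 2: P = [[2]].
After inserting 4: P = [[2, 4]].
After inserting 1: P = [[1, 4], [2]].
After inserting 3: P = [[1, 3], [2, 4]].

The final insertion tableau P = [[1, 3], [2, 4]] has shape [2, 2].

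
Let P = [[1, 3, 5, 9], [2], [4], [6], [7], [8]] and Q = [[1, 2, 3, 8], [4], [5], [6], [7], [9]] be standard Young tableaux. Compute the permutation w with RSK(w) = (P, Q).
2 4 8 7 6 5 3 9 1

Reverse the RSK construction: for i from n down to 1, find the cell of Q containing i, remove the entry at that cell from P, and reverse-bump it up through P; the value ejected from row 1 is w(i).

Step i=9: Q has 9 at row 6, column 1; remove 8 from row 6 of P and reverse-bump: 8 enters row 5 and ejects 7; 7 enters row 4 and ejects 6; 6 enters row 3 and ejects 4; 4 enters row 2 and ejects 2; 2 enters row 1 and ejects 1. So w(9) = 1. P is now [[2, 3, 5, 9], [4], [6], [7], [8]].
Step i=8: Q has 8 at row 1, column 4; remove that cell from P, ejecting 9. So w(8) = 9. P is now [[2, 3, 5], [4], [6], [7], [8]].
Step i=7: Q has 7 at row 5, column 1; remove 8 from row 5 of P and reverse-bump: 8 enters row 4 and ejects 7; 7 enters row 3 and ejects 6; 6 enters row 2 and ejects 4; 4 enters row 1 and ejects 3. So w(7) = 3. P is now [[2, 4, 5], [6], [7], [8]].
Step i=6: Q has 6 at row 4, column 1; remove 8 from row 4 of P and reverse-bump: 8 enters row 3 and ejects 7; 7 enters row 2 and ejects 6; 6 enters row 1 and ejects 5. So w(6) = 5. P is now [[2, 4, 6], [7], [8]].
Step i=5: Q has 5 at row 3, column 1; remove 8 from row 3 of P and reverse-bump: 8 enters row 2 and ejects 7; 7 enters row 1 and ejects 6. So w(5) = 6. P is now [[2, 4, 7], [8]].
Step i=4: Q has 4 at row 2, column 1; remove 8 from row 2 of P and reverse-bump: 8 enters row 1 and ejects 7. So w(4) = 7. P is now [[2, 4, 8]].
Step i=3: Q has 3 at row 1, column 3; remove that cell from P, ejecting 8. So w(3) = 8. P is now [[2, 4]].
Step i=2: Q has 2 at row 1, column 2; remove that cell from P, ejecting 4. So w(2) = 4. P is now [[2]].
Step i=1: Q has 1 at row 1, column 1; remove that cell from P, ejecting 2. So w(1) = 2. P is now [].

So w = 2 4 8 7 6 5 3 9 1.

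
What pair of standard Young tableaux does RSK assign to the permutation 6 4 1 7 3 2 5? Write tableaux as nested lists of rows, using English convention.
P = [[1, 2, 5], [3, 7], [4], [6]], Q = [[1, 4, 7], [2, 5], [3], [6]]

Insert each entry of the permutation into P by Schensted row insertion, recording in Q the position of each new cell.

Insert 6: appended to row 1. P = [[6]].
Insert 4: 4 bumps 6 from row 1; 6 starts row 2. P = [[4], [6]].
Insert 1: 1 bumps 4 from row 1; 4 bumps 6 from row 2; 6 starts row 3. P = [[1], [4], [6]].
Insert 7: appended to row 1. P = [[1, 7], [4], [6]].
Insert 3: 3 bumps 7 from row 1; 7 appends to row 2. P = [[1, 3], [4, 7], [6]].
Insert 2: 2 bumps 3 from row 1; 3 bumps 4 from row 2; 4 bumps 6 from row 3; 6 starts row 4. P = [[1, 2], [3, 7], [4], [6]].
Insert 5: appended to row 1. P = [[1, 2, 5], [3, 7], [4], [6]].

So P = [[1, 2, 5], [3, 7], [4], [6]], Q = [[1, 4, 7], [2, 5], [3], [6]].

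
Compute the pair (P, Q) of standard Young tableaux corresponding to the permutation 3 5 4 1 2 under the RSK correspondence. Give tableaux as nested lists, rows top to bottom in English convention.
P = [[1, 2], [3, 4], [5]], Q = [[1, 2], [3, 5], [4]]

Insert each entry of the permutation into P by Schensted row insertion, recording in Q the position of each new cell.

Insert 3: appended to row 1. P = [[3]].
Insert 5: appended to row 1. P = [[3, 5]].
Insert 4: 4 bumps 5 from row 1; 5 starts row 2. P = [[3, 4], [5]].
Insert 1: 1 bumps 3 from row 1; 3 bumps 5 from row 2; 5 starts row 3. P = [[1, 4], [3], [5]].
Insert 2: 2 bumps 4 from row 1; 4 appends to row 2. P = [[1, 2], [3, 4], [5]].

So P = [[1, 2], [3, 4], [5]], Q = [[1, 2], [3, 5], [4]].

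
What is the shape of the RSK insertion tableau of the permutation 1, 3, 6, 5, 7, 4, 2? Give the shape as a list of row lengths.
[4, 1, 1, 1]

RSK row insertion gives P = [[1, 2, 4, 7], [3], [5], [6]], which has shape [4, 1, 1, 1].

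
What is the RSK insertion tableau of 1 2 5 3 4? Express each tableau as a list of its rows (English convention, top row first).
P = [[1, 2, 3, 4], [5]]

Insert 1: appended to row 1. P = [[1]].
Insert 2: appended to row 1. P = [[1, 2]].
Insert 5: appended to row 1. P = [[1, 2, 5]].
Insert 3: 3 bumps 5 from row 1; 5 starts row 2. P = [[1, 2, 3], [5]].
Insert 4: appended to row 1. P = [[1, 2, 3, 4], [5]].

So P = [[1, 2, 3, 4], [5]].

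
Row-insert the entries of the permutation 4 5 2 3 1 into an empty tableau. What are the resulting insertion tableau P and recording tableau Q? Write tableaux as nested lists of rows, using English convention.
Insert each entry of the permutation into P by Schensted row insertion, recording in Q the position of each new cell.

Insert 4: appended to row 1. P = [[4]].
Insert 5: appended to row 1. P = [[4, 5]].
Insert 2: 2 bumps 4 from row 1; 4 starts row 2. P = [[2, 5], [4]].
Insert 3: 3 bumps 5 from row 1; 5 appends to row 2. P = [[2, 3], [4, 5]].
Insert 1: 1 bumps 2 from row 1; 2 bumps 4 from row 2; 4 starts row 3. P = [[1, 3], [2, 5], [4]].

So P = [[1, 3], [2, 5], [4]], Q = [[1, 2], [3, 4], [5]].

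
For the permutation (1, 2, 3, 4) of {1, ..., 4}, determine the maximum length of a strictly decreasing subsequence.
1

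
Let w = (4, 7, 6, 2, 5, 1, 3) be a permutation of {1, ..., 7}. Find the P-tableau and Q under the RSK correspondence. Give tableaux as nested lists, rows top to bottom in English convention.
Insert each entry of the permutation into P by Schensted row insertion, recording in Q the position of each new cell.

After inserting 4: P = [[4]].
After inserting 7: P = [[4, 7]].
After inserting 6: P = [[4, 6], [7]].
After inserting 2: P = [[2, 6], [4], [7]].
After inserting 5: P = [[2, 5], [4, 6], [7]].
After inserting 1: P = [[1, 5], [2, 6], [4], [7]].
After inserting 3: P = [[1, 3], [2, 5], [4, 6], [7]].

So P = [[1, 3], [2, 5], [4, 6], [7]], Q = [[1, 2], [3, 5], [4, 7], [6]].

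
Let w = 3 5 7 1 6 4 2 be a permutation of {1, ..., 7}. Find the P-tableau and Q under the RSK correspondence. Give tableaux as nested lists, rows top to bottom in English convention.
P = [[1, 2, 6], [3, 4], [5], [7]], Q = [[1, 2, 3], [4, 5], [6], [7]]

Insert each entry of the permutation into P by Schensted row insertion, recording in Q the position of each new cell.

Insert 3: appended to row 1. P = [[3]].
Insert 5: appended to row 1. P = [[3, 5]].
Insert 7: appended to row 1. P = [[3, 5, 7]].
Insert 1: 1 bumps 3 from row 1; 3 starts row 2. P = [[1, 5, 7], [3]].
Insert 6: 6 bumps 7 from row 1; 7 appends to row 2. P = [[1, 5, 6], [3, 7]].
Insert 4: 4 bumps 5 from row 1; 5 bumps 7 from row 2; 7 starts row 3. P = [[1, 4, 6], [3, 5], [7]].
Insert 2: 2 bumps 4 from row 1; 4 bumps 5 from row 2; 5 bumps 7 from row 3; 7 starts row 4. P = [[1, 2, 6], [3, 4], [5], [7]].

So P = [[1, 2, 6], [3, 4], [5], [7]], Q = [[1, 2, 3], [4, 5], [6], [7]].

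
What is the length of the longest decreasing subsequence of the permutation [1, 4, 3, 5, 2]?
3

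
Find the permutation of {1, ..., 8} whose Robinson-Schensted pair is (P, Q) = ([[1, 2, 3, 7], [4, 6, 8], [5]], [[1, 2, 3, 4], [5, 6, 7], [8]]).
Reverse the RSK construction: for i from n down to 1, find the cell of Q containing i, remove the entry at that cell from P, and reverse-bump it up through P; the value ejected from row 1 is w(i).

Step i=8: Q has 8 at row 3, column 1; remove 5 from row 3 of P and reverse-bump: 5 enters row 2 and ejects 4; 4 enters row 1 and ejects 3. So w(8) = 3. P is now [[1, 2, 4, 7], [5, 6, 8]].
Step i=7: Q has 7 at row 2, column 3; remove 8 from row 2 of P and reverse-bump: 8 enters row 1 and ejects 7. So w(7) = 7. P is now [[1, 2, 4, 8], [5, 6]].
Step i=6: Q has 6 at row 2, column 2; remove 6 from row 2 of P and reverse-bump: 6 enters row 1 and ejects 4. So w(6) = 4. P is now [[1, 2, 6, 8], [5]].
Step i=5: Q has 5 at row 2, column 1; remove 5 from row 2 of P and reverse-bump: 5 enters row 1 and ejects 2. So w(5) = 2. P is now [[1, 5, 6, 8]].
Step i=4: Q has 4 at row 1, column 4; remove that cell from P, ejecting 8. So w(4) = 8. P is now [[1, 5, 6]].
Step i=3: Q has 3 at row 1, column 3; remove that cell from P, ejecting 6. So w(3) = 6. P is now [[1, 5]].
Step i=2: Q has 2 at row 1, column 2; remove that cell from P, ejecting 5. So w(2) = 5. P is now [[1]].
Step i=1: Q has 1 at row 1, column 1; remove that cell from P, ejecting 1. So w(1) = 1. P is now [].

So w = 1 5 6 8 2 4 7 3.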